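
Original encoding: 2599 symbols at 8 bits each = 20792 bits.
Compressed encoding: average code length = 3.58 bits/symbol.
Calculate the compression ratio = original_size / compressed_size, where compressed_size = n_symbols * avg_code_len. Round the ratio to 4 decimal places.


original_size = n_symbols * orig_bits = 2599 * 8 = 20792 bits
compressed_size = n_symbols * avg_code_len = 2599 * 3.58 = 9304.42 bits
ratio = original_size / compressed_size = 20792 / 9304.42 = 2.2346

Compression ratio = 2.2346


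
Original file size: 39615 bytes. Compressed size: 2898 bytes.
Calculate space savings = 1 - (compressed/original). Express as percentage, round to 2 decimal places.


ratio = compressed/original = 2898/39615 = 0.073154
savings = 1 - ratio = 1 - 0.073154 = 0.926846
as a percentage: 0.926846 * 100 = 92.68%

Space savings = 1 - 2898/39615 = 92.68%


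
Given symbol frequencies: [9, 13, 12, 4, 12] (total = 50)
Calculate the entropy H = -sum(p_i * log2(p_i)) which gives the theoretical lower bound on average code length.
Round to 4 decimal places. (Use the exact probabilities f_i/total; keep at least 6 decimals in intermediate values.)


Per-symbol terms -p_i * log2(p_i) with p_i = f_i/50:
  p = 9/50 = 0.180000: log2(p) = -2.473931, -p*log2(p) = 0.445308
  p = 13/50 = 0.260000: log2(p) = -1.943416, -p*log2(p) = 0.505288
  p = 12/50 = 0.240000: log2(p) = -2.058894, -p*log2(p) = 0.494134
  p = 4/50 = 0.080000: log2(p) = -3.643856, -p*log2(p) = 0.291508
  p = 12/50 = 0.240000: log2(p) = -2.058894, -p*log2(p) = 0.494134
H = 0.445308 + 0.505288 + 0.494134 + 0.291508 + 0.494134 = 2.230372

H = 2.2304 bits/symbol


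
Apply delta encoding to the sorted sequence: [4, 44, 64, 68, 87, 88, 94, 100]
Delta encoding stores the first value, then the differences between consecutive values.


First value: 4
Deltas:
  44 - 4 = 40
  64 - 44 = 20
  68 - 64 = 4
  87 - 68 = 19
  88 - 87 = 1
  94 - 88 = 6
  100 - 94 = 6


Delta encoded: [4, 40, 20, 4, 19, 1, 6, 6]


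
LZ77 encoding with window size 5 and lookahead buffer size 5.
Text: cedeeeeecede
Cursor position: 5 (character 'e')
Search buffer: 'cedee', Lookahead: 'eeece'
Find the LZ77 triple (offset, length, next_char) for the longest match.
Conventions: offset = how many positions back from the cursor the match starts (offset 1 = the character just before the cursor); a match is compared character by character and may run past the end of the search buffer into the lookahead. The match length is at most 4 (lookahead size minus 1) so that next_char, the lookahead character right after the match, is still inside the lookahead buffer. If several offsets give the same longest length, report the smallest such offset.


Try each offset into the search buffer:
  offset=1 (pos 4, char 'e'): match length 3
  offset=2 (pos 3, char 'e'): match length 3
  offset=3 (pos 2, char 'd'): match length 0
  offset=4 (pos 1, char 'e'): match length 1
  offset=5 (pos 0, char 'c'): match length 0
Longest match has length 3, found at offsets 1, 2; take the smallest, offset 1.
next_char = character at position 5 + 3 = 8 -> 'c'

Best match: offset=1, length=3 (matching 'eee' starting at position 4)
LZ77 triple: (1, 3, 'c')


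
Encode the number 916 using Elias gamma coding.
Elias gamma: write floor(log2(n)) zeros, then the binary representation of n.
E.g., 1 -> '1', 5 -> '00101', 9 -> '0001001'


num_bits = floor(log2(916)) + 1 = 10
leading_zeros = num_bits - 1 = 9
binary(916) = 1110010100

Elias gamma(916) = '000000000' + '1110010100' = 0000000001110010100 (19 bits)


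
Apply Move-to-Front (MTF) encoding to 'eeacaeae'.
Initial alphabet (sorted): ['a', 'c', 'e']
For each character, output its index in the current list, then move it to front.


MTF encoding:
'e': index 2 in ['a', 'c', 'e'] -> ['e', 'a', 'c']
'e': index 0 in ['e', 'a', 'c'] -> ['e', 'a', 'c']
'a': index 1 in ['e', 'a', 'c'] -> ['a', 'e', 'c']
'c': index 2 in ['a', 'e', 'c'] -> ['c', 'a', 'e']
'a': index 1 in ['c', 'a', 'e'] -> ['a', 'c', 'e']
'e': index 2 in ['a', 'c', 'e'] -> ['e', 'a', 'c']
'a': index 1 in ['e', 'a', 'c'] -> ['a', 'e', 'c']
'e': index 1 in ['a', 'e', 'c'] -> ['e', 'a', 'c']


Output: [2, 0, 1, 2, 1, 2, 1, 1]


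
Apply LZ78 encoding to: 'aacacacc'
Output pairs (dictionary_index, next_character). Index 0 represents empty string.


LZ78 encoding steps:
Dictionary: {0: ''}
Step 1: w='' (idx 0), next='a' -> output (0, 'a'), add 'a' as idx 1
Step 2: w='a' (idx 1), next='c' -> output (1, 'c'), add 'ac' as idx 2
Step 3: w='ac' (idx 2), next='a' -> output (2, 'a'), add 'aca' as idx 3
Step 4: w='' (idx 0), next='c' -> output (0, 'c'), add 'c' as idx 4
Step 5: w='c' (idx 4), end of input -> output (4, '')


Encoded: [(0, 'a'), (1, 'c'), (2, 'a'), (0, 'c'), (4, '')]


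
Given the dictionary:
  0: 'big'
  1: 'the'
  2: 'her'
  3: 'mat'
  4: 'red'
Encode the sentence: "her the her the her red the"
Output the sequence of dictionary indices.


Look up each word in the dictionary:
  'her' -> 2
  'the' -> 1
  'her' -> 2
  'the' -> 1
  'her' -> 2
  'red' -> 4
  'the' -> 1

Encoded: [2, 1, 2, 1, 2, 4, 1]


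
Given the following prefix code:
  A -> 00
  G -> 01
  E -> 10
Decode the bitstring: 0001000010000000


Decoding step by step:
Bits 00 -> A
Bits 01 -> G
Bits 00 -> A
Bits 00 -> A
Bits 10 -> E
Bits 00 -> A
Bits 00 -> A
Bits 00 -> A


Decoded message: AGAAEAAA


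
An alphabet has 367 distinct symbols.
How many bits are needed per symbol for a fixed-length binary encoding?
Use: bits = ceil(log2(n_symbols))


log2(367) = 8.5196
Bracket: 2^8 = 256 < 367 <= 2^9 = 512
So ceil(log2(367)) = 9

bits = ceil(log2(367)) = ceil(8.5196) = 9 bits


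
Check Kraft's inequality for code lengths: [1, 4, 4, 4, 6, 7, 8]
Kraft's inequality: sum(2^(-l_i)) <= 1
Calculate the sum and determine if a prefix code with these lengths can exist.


Sum = 2^(-1) + 2^(-4) + 2^(-4) + 2^(-4) + 2^(-6) + 2^(-7) + 2^(-8)
    = 0.5 + 0.0625 + 0.0625 + 0.0625 + 0.015625 + 0.0078125 + 0.00390625
    = 183/256 = 0.71484375
Since 0.71484375 <= 1, Kraft's inequality IS satisfied.
A prefix code with these lengths CAN exist.

Kraft sum = 0.71484375. Satisfied.


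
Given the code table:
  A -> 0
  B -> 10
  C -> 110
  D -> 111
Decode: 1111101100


Decoding:
111 -> D
110 -> C
110 -> C
0 -> A


Result: DCCA


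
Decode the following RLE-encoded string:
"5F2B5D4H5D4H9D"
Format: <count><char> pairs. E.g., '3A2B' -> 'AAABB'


Expanding each <count><char> pair:
  5F -> 'FFFFF'
  2B -> 'BB'
  5D -> 'DDDDD'
  4H -> 'HHHH'
  5D -> 'DDDDD'
  4H -> 'HHHH'
  9D -> 'DDDDDDDDD'

Decoded = FFFFFBBDDDDDHHHHDDDDDHHHHDDDDDDDDD


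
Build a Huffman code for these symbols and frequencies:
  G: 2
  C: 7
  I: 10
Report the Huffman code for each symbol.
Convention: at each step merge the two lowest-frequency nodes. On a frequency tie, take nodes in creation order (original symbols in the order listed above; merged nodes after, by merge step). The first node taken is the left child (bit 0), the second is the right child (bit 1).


Huffman tree construction:
Step 1: Merge G(2) + C(7) = 9
Step 2: Merge (G+C)(9) + I(10) = 19
Read each symbol's code off the tree from the root (left child = 0, right child = 1).

Codes:
  G: 00 (length 2)
  C: 01 (length 2)
  I: 1 (length 1)
Average code length: 28/19 = 1.4737 bits/symbol


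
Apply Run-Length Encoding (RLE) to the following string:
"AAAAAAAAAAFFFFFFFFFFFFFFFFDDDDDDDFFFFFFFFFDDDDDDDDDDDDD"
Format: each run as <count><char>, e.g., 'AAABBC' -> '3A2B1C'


Scanning runs left to right:
  i=0: run of 'A' x 10 -> '10A'
  i=10: run of 'F' x 16 -> '16F'
  i=26: run of 'D' x 7 -> '7D'
  i=33: run of 'F' x 9 -> '9F'
  i=42: run of 'D' x 13 -> '13D'

RLE = 10A16F7D9F13D


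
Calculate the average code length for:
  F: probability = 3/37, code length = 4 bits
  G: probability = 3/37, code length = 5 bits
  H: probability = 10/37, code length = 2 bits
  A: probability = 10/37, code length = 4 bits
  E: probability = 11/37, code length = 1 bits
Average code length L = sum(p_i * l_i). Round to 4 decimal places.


Weighted contributions p_i * l_i:
  F: (3/37) * 4 = 12/37
  G: (3/37) * 5 = 15/37
  H: (10/37) * 2 = 20/37
  A: (10/37) * 4 = 40/37
  E: (11/37) * 1 = 11/37
Sum = (12 + 15 + 20 + 40 + 11)/37 = 98/37

L = 98/37 = 2.6486 bits/symbol


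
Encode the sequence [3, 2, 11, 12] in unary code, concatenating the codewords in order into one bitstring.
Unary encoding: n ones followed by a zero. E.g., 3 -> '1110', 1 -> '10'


Encode each number as n ones followed by a terminating 0:
  3 -> 1110 (4 bits)
  2 -> 110 (3 bits)
  11 -> 111111111110 (12 bits)
  12 -> 1111111111110 (13 bits)
Total length = 4 + 3 + 12 + 13 = 32 bits.

Unary([3, 2, 11, 12]) = 11101101111111111101111111111110 (32 bits)


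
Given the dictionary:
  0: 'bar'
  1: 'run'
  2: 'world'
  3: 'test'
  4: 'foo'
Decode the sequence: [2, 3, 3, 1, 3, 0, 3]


Look up each index in the dictionary:
  2 -> 'world'
  3 -> 'test'
  3 -> 'test'
  1 -> 'run'
  3 -> 'test'
  0 -> 'bar'
  3 -> 'test'

Decoded: "world test test run test bar test"


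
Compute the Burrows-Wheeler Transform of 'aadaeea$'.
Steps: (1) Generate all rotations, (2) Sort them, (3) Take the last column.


Rotations (sorted):
  0: $aadaeea -> last char: a
  1: a$aadaee -> last char: e
  2: aadaeea$ -> last char: $
  3: adaeea$a -> last char: a
  4: aeea$aad -> last char: d
  5: daeea$aa -> last char: a
  6: ea$aadae -> last char: e
  7: eea$aada -> last char: a


BWT = ae$adaea


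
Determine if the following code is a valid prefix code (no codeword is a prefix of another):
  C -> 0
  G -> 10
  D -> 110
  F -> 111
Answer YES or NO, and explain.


Checking each pair (does one codeword prefix another?):
  C='0' vs G='10': no prefix
  C='0' vs D='110': no prefix
  C='0' vs F='111': no prefix
  G='10' vs C='0': no prefix
  G='10' vs D='110': no prefix
  G='10' vs F='111': no prefix
  D='110' vs C='0': no prefix
  D='110' vs G='10': no prefix
  D='110' vs F='111': no prefix
  F='111' vs C='0': no prefix
  F='111' vs G='10': no prefix
  F='111' vs D='110': no prefix
No violation found over all pairs.

YES -- this is a valid prefix code. No codeword is a prefix of any other codeword.


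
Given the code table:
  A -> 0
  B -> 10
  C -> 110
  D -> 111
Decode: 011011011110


Decoding:
0 -> A
110 -> C
110 -> C
111 -> D
10 -> B


Result: ACCDB


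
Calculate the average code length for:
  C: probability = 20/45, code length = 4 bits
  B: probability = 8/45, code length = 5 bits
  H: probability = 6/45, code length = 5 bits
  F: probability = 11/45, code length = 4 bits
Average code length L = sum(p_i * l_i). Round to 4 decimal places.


Weighted contributions p_i * l_i:
  C: (20/45) * 4 = 80/45
  B: (8/45) * 5 = 40/45
  H: (6/45) * 5 = 30/45
  F: (11/45) * 4 = 44/45
Sum = (80 + 40 + 30 + 44)/45 = 194/45

L = 194/45 = 4.3111 bits/symbol


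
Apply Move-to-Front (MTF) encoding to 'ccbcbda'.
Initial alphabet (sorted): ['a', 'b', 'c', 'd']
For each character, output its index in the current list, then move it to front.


MTF encoding:
'c': index 2 in ['a', 'b', 'c', 'd'] -> ['c', 'a', 'b', 'd']
'c': index 0 in ['c', 'a', 'b', 'd'] -> ['c', 'a', 'b', 'd']
'b': index 2 in ['c', 'a', 'b', 'd'] -> ['b', 'c', 'a', 'd']
'c': index 1 in ['b', 'c', 'a', 'd'] -> ['c', 'b', 'a', 'd']
'b': index 1 in ['c', 'b', 'a', 'd'] -> ['b', 'c', 'a', 'd']
'd': index 3 in ['b', 'c', 'a', 'd'] -> ['d', 'b', 'c', 'a']
'a': index 3 in ['d', 'b', 'c', 'a'] -> ['a', 'd', 'b', 'c']


Output: [2, 0, 2, 1, 1, 3, 3]


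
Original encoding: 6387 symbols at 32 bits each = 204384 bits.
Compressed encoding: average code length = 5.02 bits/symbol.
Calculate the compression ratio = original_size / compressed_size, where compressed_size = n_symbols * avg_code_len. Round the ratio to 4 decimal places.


original_size = n_symbols * orig_bits = 6387 * 32 = 204384 bits
compressed_size = n_symbols * avg_code_len = 6387 * 5.02 = 32062.74 bits
ratio = original_size / compressed_size = 204384 / 32062.74 = 6.3745

Compression ratio = 6.3745


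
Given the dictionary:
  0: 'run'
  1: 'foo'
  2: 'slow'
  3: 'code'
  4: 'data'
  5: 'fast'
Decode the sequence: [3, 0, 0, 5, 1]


Look up each index in the dictionary:
  3 -> 'code'
  0 -> 'run'
  0 -> 'run'
  5 -> 'fast'
  1 -> 'foo'

Decoded: "code run run fast foo"


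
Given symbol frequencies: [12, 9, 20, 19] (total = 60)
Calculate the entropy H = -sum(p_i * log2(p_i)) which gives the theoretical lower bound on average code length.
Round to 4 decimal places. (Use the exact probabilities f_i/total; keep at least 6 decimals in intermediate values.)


Per-symbol terms -p_i * log2(p_i) with p_i = f_i/60:
  p = 12/60 = 0.200000: log2(p) = -2.321928, -p*log2(p) = 0.464386
  p = 9/60 = 0.150000: log2(p) = -2.736966, -p*log2(p) = 0.410545
  p = 20/60 = 0.333333: log2(p) = -1.584963, -p*log2(p) = 0.528321
  p = 19/60 = 0.316667: log2(p) = -1.658963, -p*log2(p) = 0.525338
H = 0.464386 + 0.410545 + 0.528321 + 0.525338 = 1.928590

H = 1.9286 bits/symbol


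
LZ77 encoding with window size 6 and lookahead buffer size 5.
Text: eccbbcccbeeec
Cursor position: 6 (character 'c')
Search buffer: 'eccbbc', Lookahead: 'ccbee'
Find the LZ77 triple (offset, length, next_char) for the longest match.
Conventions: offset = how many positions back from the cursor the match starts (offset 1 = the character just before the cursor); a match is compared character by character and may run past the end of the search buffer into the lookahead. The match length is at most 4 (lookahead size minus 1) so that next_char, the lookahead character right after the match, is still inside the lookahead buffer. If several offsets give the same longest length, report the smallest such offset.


Try each offset into the search buffer:
  offset=1 (pos 5, char 'c'): match length 2
  offset=2 (pos 4, char 'b'): match length 0
  offset=3 (pos 3, char 'b'): match length 0
  offset=4 (pos 2, char 'c'): match length 1
  offset=5 (pos 1, char 'c'): match length 3
  offset=6 (pos 0, char 'e'): match length 0
Longest match has length 3 at offset 5.
next_char = character at position 6 + 3 = 9 -> 'e'

Best match: offset=5, length=3 (matching 'ccb' starting at position 1)
LZ77 triple: (5, 3, 'e')


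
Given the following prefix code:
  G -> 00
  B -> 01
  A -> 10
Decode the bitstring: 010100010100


Decoding step by step:
Bits 01 -> B
Bits 01 -> B
Bits 00 -> G
Bits 01 -> B
Bits 01 -> B
Bits 00 -> G


Decoded message: BBGBBG


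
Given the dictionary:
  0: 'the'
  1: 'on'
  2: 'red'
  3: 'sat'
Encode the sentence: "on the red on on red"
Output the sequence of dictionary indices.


Look up each word in the dictionary:
  'on' -> 1
  'the' -> 0
  'red' -> 2
  'on' -> 1
  'on' -> 1
  'red' -> 2

Encoded: [1, 0, 2, 1, 1, 2]


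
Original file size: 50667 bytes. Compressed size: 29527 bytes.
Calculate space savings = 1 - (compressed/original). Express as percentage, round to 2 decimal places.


ratio = compressed/original = 29527/50667 = 0.582766
savings = 1 - ratio = 1 - 0.582766 = 0.417234
as a percentage: 0.417234 * 100 = 41.72%

Space savings = 1 - 29527/50667 = 41.72%


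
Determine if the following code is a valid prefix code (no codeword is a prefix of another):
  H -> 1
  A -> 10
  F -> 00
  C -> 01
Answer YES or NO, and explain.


Checking each pair (does one codeword prefix another?):
  H='1' vs A='10': prefix -- VIOLATION

NO -- this is NOT a valid prefix code. H (1) is a prefix of A (10).


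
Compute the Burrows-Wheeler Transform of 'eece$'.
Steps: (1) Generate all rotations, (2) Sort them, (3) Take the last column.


Rotations (sorted):
  0: $eece -> last char: e
  1: ce$ee -> last char: e
  2: e$eec -> last char: c
  3: ece$e -> last char: e
  4: eece$ -> last char: $


BWT = eece$


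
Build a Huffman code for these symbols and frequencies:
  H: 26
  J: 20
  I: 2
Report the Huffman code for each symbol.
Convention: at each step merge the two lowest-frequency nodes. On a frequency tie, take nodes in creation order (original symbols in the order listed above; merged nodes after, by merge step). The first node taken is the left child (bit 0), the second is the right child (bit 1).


Huffman tree construction:
Step 1: Merge I(2) + J(20) = 22
Step 2: Merge (I+J)(22) + H(26) = 48
Read each symbol's code off the tree from the root (left child = 0, right child = 1).

Codes:
  H: 1 (length 1)
  J: 01 (length 2)
  I: 00 (length 2)
Average code length: 70/48 = 1.4583 bits/symbol


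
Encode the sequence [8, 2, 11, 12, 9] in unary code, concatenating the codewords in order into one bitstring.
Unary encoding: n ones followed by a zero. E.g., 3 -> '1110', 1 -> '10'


Encode each number as n ones followed by a terminating 0:
  8 -> 111111110 (9 bits)
  2 -> 110 (3 bits)
  11 -> 111111111110 (12 bits)
  12 -> 1111111111110 (13 bits)
  9 -> 1111111110 (10 bits)
Total length = 9 + 3 + 12 + 13 + 10 = 47 bits.

Unary([8, 2, 11, 12, 9]) = 11111111011011111111111011111111111101111111110 (47 bits)


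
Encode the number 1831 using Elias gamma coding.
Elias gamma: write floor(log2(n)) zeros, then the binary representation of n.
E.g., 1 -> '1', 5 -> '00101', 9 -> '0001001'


num_bits = floor(log2(1831)) + 1 = 11
leading_zeros = num_bits - 1 = 10
binary(1831) = 11100100111

Elias gamma(1831) = '0000000000' + '11100100111' = 000000000011100100111 (21 bits)


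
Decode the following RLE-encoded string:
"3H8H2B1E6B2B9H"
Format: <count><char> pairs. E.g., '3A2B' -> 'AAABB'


Expanding each <count><char> pair:
  3H -> 'HHH'
  8H -> 'HHHHHHHH'
  2B -> 'BB'
  1E -> 'E'
  6B -> 'BBBBBB'
  2B -> 'BB'
  9H -> 'HHHHHHHHH'

Decoded = HHHHHHHHHHHBBEBBBBBBBBHHHHHHHHH


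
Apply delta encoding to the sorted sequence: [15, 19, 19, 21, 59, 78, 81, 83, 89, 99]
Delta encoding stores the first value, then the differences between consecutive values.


First value: 15
Deltas:
  19 - 15 = 4
  19 - 19 = 0
  21 - 19 = 2
  59 - 21 = 38
  78 - 59 = 19
  81 - 78 = 3
  83 - 81 = 2
  89 - 83 = 6
  99 - 89 = 10


Delta encoded: [15, 4, 0, 2, 38, 19, 3, 2, 6, 10]


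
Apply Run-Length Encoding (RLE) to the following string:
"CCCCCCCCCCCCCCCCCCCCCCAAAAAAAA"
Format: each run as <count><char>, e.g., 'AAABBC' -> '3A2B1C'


Scanning runs left to right:
  i=0: run of 'C' x 22 -> '22C'
  i=22: run of 'A' x 8 -> '8A'

RLE = 22C8A


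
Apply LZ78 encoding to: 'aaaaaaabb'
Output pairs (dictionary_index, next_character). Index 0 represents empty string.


LZ78 encoding steps:
Dictionary: {0: ''}
Step 1: w='' (idx 0), next='a' -> output (0, 'a'), add 'a' as idx 1
Step 2: w='a' (idx 1), next='a' -> output (1, 'a'), add 'aa' as idx 2
Step 3: w='aa' (idx 2), next='a' -> output (2, 'a'), add 'aaa' as idx 3
Step 4: w='a' (idx 1), next='b' -> output (1, 'b'), add 'ab' as idx 4
Step 5: w='' (idx 0), next='b' -> output (0, 'b'), add 'b' as idx 5


Encoded: [(0, 'a'), (1, 'a'), (2, 'a'), (1, 'b'), (0, 'b')]


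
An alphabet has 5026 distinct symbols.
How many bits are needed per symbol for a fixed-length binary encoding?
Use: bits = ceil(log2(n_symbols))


log2(5026) = 12.2952
Bracket: 2^12 = 4096 < 5026 <= 2^13 = 8192
So ceil(log2(5026)) = 13

bits = ceil(log2(5026)) = ceil(12.2952) = 13 bits


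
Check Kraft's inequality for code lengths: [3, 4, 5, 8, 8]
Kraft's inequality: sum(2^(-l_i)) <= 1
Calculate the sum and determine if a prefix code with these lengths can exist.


Sum = 2^(-3) + 2^(-4) + 2^(-5) + 2^(-8) + 2^(-8)
    = 0.125 + 0.0625 + 0.03125 + 0.00390625 + 0.00390625
    = 58/256 = 0.2265625
Since 0.2265625 <= 1, Kraft's inequality IS satisfied.
A prefix code with these lengths CAN exist.

Kraft sum = 0.2265625. Satisfied.


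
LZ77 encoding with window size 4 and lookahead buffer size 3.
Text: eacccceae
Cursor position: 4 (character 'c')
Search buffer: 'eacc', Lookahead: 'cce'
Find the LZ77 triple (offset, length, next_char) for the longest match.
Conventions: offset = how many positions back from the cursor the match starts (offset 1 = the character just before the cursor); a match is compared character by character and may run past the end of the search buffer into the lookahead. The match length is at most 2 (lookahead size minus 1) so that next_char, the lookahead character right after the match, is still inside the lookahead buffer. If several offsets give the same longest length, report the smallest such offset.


Try each offset into the search buffer:
  offset=1 (pos 3, char 'c'): match length 2
  offset=2 (pos 2, char 'c'): match length 2
  offset=3 (pos 1, char 'a'): match length 0
  offset=4 (pos 0, char 'e'): match length 0
Longest match has length 2, found at offsets 1, 2; take the smallest, offset 1.
next_char = character at position 4 + 2 = 6 -> 'e'

Best match: offset=1, length=2 (matching 'cc' starting at position 3)
LZ77 triple: (1, 2, 'e')


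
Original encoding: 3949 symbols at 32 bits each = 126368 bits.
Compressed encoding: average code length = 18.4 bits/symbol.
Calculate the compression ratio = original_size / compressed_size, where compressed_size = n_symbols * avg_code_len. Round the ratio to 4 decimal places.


original_size = n_symbols * orig_bits = 3949 * 32 = 126368 bits
compressed_size = n_symbols * avg_code_len = 3949 * 18.4 = 72661.6 bits
ratio = original_size / compressed_size = 126368 / 72661.6 = 1.7391

Compression ratio = 1.7391


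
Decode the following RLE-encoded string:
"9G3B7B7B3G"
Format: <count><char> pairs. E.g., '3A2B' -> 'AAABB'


Expanding each <count><char> pair:
  9G -> 'GGGGGGGGG'
  3B -> 'BBB'
  7B -> 'BBBBBBB'
  7B -> 'BBBBBBB'
  3G -> 'GGG'

Decoded = GGGGGGGGGBBBBBBBBBBBBBBBBBGGG


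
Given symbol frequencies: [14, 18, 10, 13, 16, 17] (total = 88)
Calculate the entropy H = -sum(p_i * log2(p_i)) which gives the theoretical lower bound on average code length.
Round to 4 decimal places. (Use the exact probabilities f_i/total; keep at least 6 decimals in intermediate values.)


Per-symbol terms -p_i * log2(p_i) with p_i = f_i/88:
  p = 14/88 = 0.159091: log2(p) = -2.652077, -p*log2(p) = 0.421921
  p = 18/88 = 0.204545: log2(p) = -2.289507, -p*log2(p) = 0.468308
  p = 10/88 = 0.113636: log2(p) = -3.137504, -p*log2(p) = 0.356534
  p = 13/88 = 0.147727: log2(p) = -2.758992, -p*log2(p) = 0.407578
  p = 16/88 = 0.181818: log2(p) = -2.459432, -p*log2(p) = 0.447169
  p = 17/88 = 0.193182: log2(p) = -2.371969, -p*log2(p) = 0.458221
H = 0.421921 + 0.468308 + 0.356534 + 0.407578 + 0.447169 + 0.458221 = 2.559731

H = 2.5597 bits/symbol


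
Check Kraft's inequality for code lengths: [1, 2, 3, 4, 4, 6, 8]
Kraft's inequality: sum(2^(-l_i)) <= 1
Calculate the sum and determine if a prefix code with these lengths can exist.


Sum = 2^(-1) + 2^(-2) + 2^(-3) + 2^(-4) + 2^(-4) + 2^(-6) + 2^(-8)
    = 0.5 + 0.25 + 0.125 + 0.0625 + 0.0625 + 0.015625 + 0.00390625
    = 261/256 = 1.01953125
Since 1.01953125 > 1, Kraft's inequality is NOT satisfied.
A prefix code with these lengths CANNOT exist.

Kraft sum = 1.01953125. Not satisfied.


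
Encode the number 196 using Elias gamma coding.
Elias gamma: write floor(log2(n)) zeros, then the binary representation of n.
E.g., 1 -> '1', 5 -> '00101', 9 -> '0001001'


num_bits = floor(log2(196)) + 1 = 8
leading_zeros = num_bits - 1 = 7
binary(196) = 11000100

Elias gamma(196) = '0000000' + '11000100' = 000000011000100 (15 bits)


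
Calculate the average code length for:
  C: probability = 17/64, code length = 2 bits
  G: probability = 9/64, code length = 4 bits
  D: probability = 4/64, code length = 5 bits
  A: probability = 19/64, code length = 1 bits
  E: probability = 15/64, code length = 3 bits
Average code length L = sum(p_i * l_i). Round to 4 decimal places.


Weighted contributions p_i * l_i:
  C: (17/64) * 2 = 34/64
  G: (9/64) * 4 = 36/64
  D: (4/64) * 5 = 20/64
  A: (19/64) * 1 = 19/64
  E: (15/64) * 3 = 45/64
Sum = (34 + 36 + 20 + 19 + 45)/64 = 154/64

L = 154/64 = 2.4063 bits/symbol


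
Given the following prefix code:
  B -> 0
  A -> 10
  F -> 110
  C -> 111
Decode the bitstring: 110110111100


Decoding step by step:
Bits 110 -> F
Bits 110 -> F
Bits 111 -> C
Bits 10 -> A
Bits 0 -> B


Decoded message: FFCAB


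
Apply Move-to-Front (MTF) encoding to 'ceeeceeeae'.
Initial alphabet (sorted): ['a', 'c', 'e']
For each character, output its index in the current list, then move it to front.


MTF encoding:
'c': index 1 in ['a', 'c', 'e'] -> ['c', 'a', 'e']
'e': index 2 in ['c', 'a', 'e'] -> ['e', 'c', 'a']
'e': index 0 in ['e', 'c', 'a'] -> ['e', 'c', 'a']
'e': index 0 in ['e', 'c', 'a'] -> ['e', 'c', 'a']
'c': index 1 in ['e', 'c', 'a'] -> ['c', 'e', 'a']
'e': index 1 in ['c', 'e', 'a'] -> ['e', 'c', 'a']
'e': index 0 in ['e', 'c', 'a'] -> ['e', 'c', 'a']
'e': index 0 in ['e', 'c', 'a'] -> ['e', 'c', 'a']
'a': index 2 in ['e', 'c', 'a'] -> ['a', 'e', 'c']
'e': index 1 in ['a', 'e', 'c'] -> ['e', 'a', 'c']


Output: [1, 2, 0, 0, 1, 1, 0, 0, 2, 1]


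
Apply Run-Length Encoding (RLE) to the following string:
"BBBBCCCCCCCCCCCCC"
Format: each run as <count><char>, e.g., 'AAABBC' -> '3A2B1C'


Scanning runs left to right:
  i=0: run of 'B' x 4 -> '4B'
  i=4: run of 'C' x 13 -> '13C'

RLE = 4B13C


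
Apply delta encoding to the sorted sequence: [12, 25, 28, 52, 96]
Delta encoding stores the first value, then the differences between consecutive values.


First value: 12
Deltas:
  25 - 12 = 13
  28 - 25 = 3
  52 - 28 = 24
  96 - 52 = 44


Delta encoded: [12, 13, 3, 24, 44]


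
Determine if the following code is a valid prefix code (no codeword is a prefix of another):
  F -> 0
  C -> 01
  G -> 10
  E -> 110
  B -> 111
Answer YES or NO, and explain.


Checking each pair (does one codeword prefix another?):
  F='0' vs C='01': prefix -- VIOLATION

NO -- this is NOT a valid prefix code. F (0) is a prefix of C (01).


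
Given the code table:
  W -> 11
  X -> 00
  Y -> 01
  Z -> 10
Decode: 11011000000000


Decoding:
11 -> W
01 -> Y
10 -> Z
00 -> X
00 -> X
00 -> X
00 -> X


Result: WYZXXXX


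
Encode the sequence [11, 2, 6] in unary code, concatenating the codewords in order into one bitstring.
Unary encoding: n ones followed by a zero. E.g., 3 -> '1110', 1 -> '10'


Encode each number as n ones followed by a terminating 0:
  11 -> 111111111110 (12 bits)
  2 -> 110 (3 bits)
  6 -> 1111110 (7 bits)
Total length = 12 + 3 + 7 = 22 bits.

Unary([11, 2, 6]) = 1111111111101101111110 (22 bits)


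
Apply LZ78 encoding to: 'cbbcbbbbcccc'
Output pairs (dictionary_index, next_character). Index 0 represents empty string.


LZ78 encoding steps:
Dictionary: {0: ''}
Step 1: w='' (idx 0), next='c' -> output (0, 'c'), add 'c' as idx 1
Step 2: w='' (idx 0), next='b' -> output (0, 'b'), add 'b' as idx 2
Step 3: w='b' (idx 2), next='c' -> output (2, 'c'), add 'bc' as idx 3
Step 4: w='b' (idx 2), next='b' -> output (2, 'b'), add 'bb' as idx 4
Step 5: w='bb' (idx 4), next='c' -> output (4, 'c'), add 'bbc' as idx 5
Step 6: w='c' (idx 1), next='c' -> output (1, 'c'), add 'cc' as idx 6
Step 7: w='c' (idx 1), end of input -> output (1, '')


Encoded: [(0, 'c'), (0, 'b'), (2, 'c'), (2, 'b'), (4, 'c'), (1, 'c'), (1, '')]


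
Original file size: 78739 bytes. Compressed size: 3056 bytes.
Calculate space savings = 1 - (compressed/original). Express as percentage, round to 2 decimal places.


ratio = compressed/original = 3056/78739 = 0.038812
savings = 1 - ratio = 1 - 0.038812 = 0.961188
as a percentage: 0.961188 * 100 = 96.12%

Space savings = 1 - 3056/78739 = 96.12%


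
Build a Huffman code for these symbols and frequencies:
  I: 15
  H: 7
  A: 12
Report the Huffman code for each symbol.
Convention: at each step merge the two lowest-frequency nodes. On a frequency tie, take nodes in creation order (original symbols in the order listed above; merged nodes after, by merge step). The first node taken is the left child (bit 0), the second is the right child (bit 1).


Huffman tree construction:
Step 1: Merge H(7) + A(12) = 19
Step 2: Merge I(15) + (H+A)(19) = 34
Read each symbol's code off the tree from the root (left child = 0, right child = 1).

Codes:
  I: 0 (length 1)
  H: 10 (length 2)
  A: 11 (length 2)
Average code length: 53/34 = 1.5588 bits/symbol


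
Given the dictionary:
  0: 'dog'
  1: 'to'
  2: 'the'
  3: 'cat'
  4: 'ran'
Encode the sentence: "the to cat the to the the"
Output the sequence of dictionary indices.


Look up each word in the dictionary:
  'the' -> 2
  'to' -> 1
  'cat' -> 3
  'the' -> 2
  'to' -> 1
  'the' -> 2
  'the' -> 2

Encoded: [2, 1, 3, 2, 1, 2, 2]


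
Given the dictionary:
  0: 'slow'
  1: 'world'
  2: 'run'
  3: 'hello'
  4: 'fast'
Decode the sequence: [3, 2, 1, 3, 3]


Look up each index in the dictionary:
  3 -> 'hello'
  2 -> 'run'
  1 -> 'world'
  3 -> 'hello'
  3 -> 'hello'

Decoded: "hello run world hello hello"


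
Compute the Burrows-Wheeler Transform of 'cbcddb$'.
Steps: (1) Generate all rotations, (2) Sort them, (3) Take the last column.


Rotations (sorted):
  0: $cbcddb -> last char: b
  1: b$cbcdd -> last char: d
  2: bcddb$c -> last char: c
  3: cbcddb$ -> last char: $
  4: cddb$cb -> last char: b
  5: db$cbcd -> last char: d
  6: ddb$cbc -> last char: c


BWT = bdc$bdc


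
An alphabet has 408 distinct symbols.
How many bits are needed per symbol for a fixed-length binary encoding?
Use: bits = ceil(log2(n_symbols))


log2(408) = 8.6724
Bracket: 2^8 = 256 < 408 <= 2^9 = 512
So ceil(log2(408)) = 9

bits = ceil(log2(408)) = ceil(8.6724) = 9 bits


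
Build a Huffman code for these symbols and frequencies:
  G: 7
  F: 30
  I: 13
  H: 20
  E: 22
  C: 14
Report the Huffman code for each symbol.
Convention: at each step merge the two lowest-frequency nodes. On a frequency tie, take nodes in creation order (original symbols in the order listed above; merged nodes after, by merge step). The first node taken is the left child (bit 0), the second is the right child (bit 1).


Huffman tree construction:
Step 1: Merge G(7) + I(13) = 20
Step 2: Merge C(14) + H(20) = 34
Step 3: Merge (G+I)(20) + E(22) = 42
Step 4: Merge F(30) + (C+H)(34) = 64
Step 5: Merge ((G+I)+E)(42) + (F+(C+H))(64) = 106
Read each symbol's code off the tree from the root (left child = 0, right child = 1).

Codes:
  G: 000 (length 3)
  F: 10 (length 2)
  I: 001 (length 3)
  H: 111 (length 3)
  E: 01 (length 2)
  C: 110 (length 3)
Average code length: 266/106 = 2.5094 bits/symbol


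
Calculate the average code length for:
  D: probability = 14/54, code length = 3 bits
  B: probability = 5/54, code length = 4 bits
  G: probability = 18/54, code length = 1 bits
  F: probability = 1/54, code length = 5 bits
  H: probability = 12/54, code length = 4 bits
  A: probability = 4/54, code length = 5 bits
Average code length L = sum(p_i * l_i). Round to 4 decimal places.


Weighted contributions p_i * l_i:
  D: (14/54) * 3 = 42/54
  B: (5/54) * 4 = 20/54
  G: (18/54) * 1 = 18/54
  F: (1/54) * 5 = 5/54
  H: (12/54) * 4 = 48/54
  A: (4/54) * 5 = 20/54
Sum = (42 + 20 + 18 + 5 + 48 + 20)/54 = 153/54

L = 153/54 = 2.8333 bits/symbol


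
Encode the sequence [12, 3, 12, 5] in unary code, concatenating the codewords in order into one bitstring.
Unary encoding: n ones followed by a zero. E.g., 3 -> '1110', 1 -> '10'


Encode each number as n ones followed by a terminating 0:
  12 -> 1111111111110 (13 bits)
  3 -> 1110 (4 bits)
  12 -> 1111111111110 (13 bits)
  5 -> 111110 (6 bits)
Total length = 13 + 4 + 13 + 6 = 36 bits.

Unary([12, 3, 12, 5]) = 111111111111011101111111111110111110 (36 bits)


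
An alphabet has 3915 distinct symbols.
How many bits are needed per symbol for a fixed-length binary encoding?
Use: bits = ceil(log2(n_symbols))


log2(3915) = 11.9348
Bracket: 2^11 = 2048 < 3915 <= 2^12 = 4096
So ceil(log2(3915)) = 12

bits = ceil(log2(3915)) = ceil(11.9348) = 12 bits


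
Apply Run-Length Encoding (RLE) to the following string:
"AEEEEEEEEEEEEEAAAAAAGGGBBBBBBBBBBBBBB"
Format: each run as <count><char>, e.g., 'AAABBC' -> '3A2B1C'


Scanning runs left to right:
  i=0: run of 'A' x 1 -> '1A'
  i=1: run of 'E' x 13 -> '13E'
  i=14: run of 'A' x 6 -> '6A'
  i=20: run of 'G' x 3 -> '3G'
  i=23: run of 'B' x 14 -> '14B'

RLE = 1A13E6A3G14B


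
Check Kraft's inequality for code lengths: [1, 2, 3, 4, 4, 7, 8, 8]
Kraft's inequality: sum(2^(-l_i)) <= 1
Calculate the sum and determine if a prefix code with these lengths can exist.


Sum = 2^(-1) + 2^(-2) + 2^(-3) + 2^(-4) + 2^(-4) + 2^(-7) + 2^(-8) + 2^(-8)
    = 0.5 + 0.25 + 0.125 + 0.0625 + 0.0625 + 0.0078125 + 0.00390625 + 0.00390625
    = 260/256 = 1.015625
Since 1.015625 > 1, Kraft's inequality is NOT satisfied.
A prefix code with these lengths CANNOT exist.

Kraft sum = 1.015625. Not satisfied.


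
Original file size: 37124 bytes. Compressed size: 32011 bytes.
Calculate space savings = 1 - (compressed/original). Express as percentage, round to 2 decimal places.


ratio = compressed/original = 32011/37124 = 0.862272
savings = 1 - ratio = 1 - 0.862272 = 0.137728
as a percentage: 0.137728 * 100 = 13.77%

Space savings = 1 - 32011/37124 = 13.77%


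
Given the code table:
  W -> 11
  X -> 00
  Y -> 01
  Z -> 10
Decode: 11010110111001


Decoding:
11 -> W
01 -> Y
01 -> Y
10 -> Z
11 -> W
10 -> Z
01 -> Y


Result: WYYZWZY


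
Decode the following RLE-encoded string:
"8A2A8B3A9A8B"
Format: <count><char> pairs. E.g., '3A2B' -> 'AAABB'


Expanding each <count><char> pair:
  8A -> 'AAAAAAAA'
  2A -> 'AA'
  8B -> 'BBBBBBBB'
  3A -> 'AAA'
  9A -> 'AAAAAAAAA'
  8B -> 'BBBBBBBB'

Decoded = AAAAAAAAAABBBBBBBBAAAAAAAAAAAABBBBBBBB


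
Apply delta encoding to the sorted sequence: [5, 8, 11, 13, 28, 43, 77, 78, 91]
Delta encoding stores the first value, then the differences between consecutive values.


First value: 5
Deltas:
  8 - 5 = 3
  11 - 8 = 3
  13 - 11 = 2
  28 - 13 = 15
  43 - 28 = 15
  77 - 43 = 34
  78 - 77 = 1
  91 - 78 = 13


Delta encoded: [5, 3, 3, 2, 15, 15, 34, 1, 13]


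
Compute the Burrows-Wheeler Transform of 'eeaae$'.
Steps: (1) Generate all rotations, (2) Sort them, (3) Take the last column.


Rotations (sorted):
  0: $eeaae -> last char: e
  1: aae$ee -> last char: e
  2: ae$eea -> last char: a
  3: e$eeaa -> last char: a
  4: eaae$e -> last char: e
  5: eeaae$ -> last char: $


BWT = eeaae$


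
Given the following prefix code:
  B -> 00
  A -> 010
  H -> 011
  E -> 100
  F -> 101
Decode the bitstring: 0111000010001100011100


Decoding step by step:
Bits 011 -> H
Bits 100 -> E
Bits 00 -> B
Bits 100 -> E
Bits 011 -> H
Bits 00 -> B
Bits 011 -> H
Bits 100 -> E


Decoded message: HEBEHBHE


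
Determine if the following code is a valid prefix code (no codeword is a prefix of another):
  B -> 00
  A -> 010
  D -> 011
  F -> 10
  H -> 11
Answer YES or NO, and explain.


Checking each pair (does one codeword prefix another?):
  B='00' vs A='010': no prefix
  B='00' vs D='011': no prefix
  B='00' vs F='10': no prefix
  B='00' vs H='11': no prefix
  A='010' vs B='00': no prefix
  A='010' vs D='011': no prefix
  A='010' vs F='10': no prefix
  A='010' vs H='11': no prefix
  D='011' vs B='00': no prefix
  D='011' vs A='010': no prefix
  D='011' vs F='10': no prefix
  D='011' vs H='11': no prefix
  F='10' vs B='00': no prefix
  F='10' vs A='010': no prefix
  F='10' vs D='011': no prefix
  F='10' vs H='11': no prefix
  H='11' vs B='00': no prefix
  H='11' vs A='010': no prefix
  H='11' vs D='011': no prefix
  H='11' vs F='10': no prefix
No violation found over all pairs.

YES -- this is a valid prefix code. No codeword is a prefix of any other codeword.


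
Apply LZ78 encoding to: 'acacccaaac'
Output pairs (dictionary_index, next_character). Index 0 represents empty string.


LZ78 encoding steps:
Dictionary: {0: ''}
Step 1: w='' (idx 0), next='a' -> output (0, 'a'), add 'a' as idx 1
Step 2: w='' (idx 0), next='c' -> output (0, 'c'), add 'c' as idx 2
Step 3: w='a' (idx 1), next='c' -> output (1, 'c'), add 'ac' as idx 3
Step 4: w='c' (idx 2), next='c' -> output (2, 'c'), add 'cc' as idx 4
Step 5: w='a' (idx 1), next='a' -> output (1, 'a'), add 'aa' as idx 5
Step 6: w='ac' (idx 3), end of input -> output (3, '')


Encoded: [(0, 'a'), (0, 'c'), (1, 'c'), (2, 'c'), (1, 'a'), (3, '')]


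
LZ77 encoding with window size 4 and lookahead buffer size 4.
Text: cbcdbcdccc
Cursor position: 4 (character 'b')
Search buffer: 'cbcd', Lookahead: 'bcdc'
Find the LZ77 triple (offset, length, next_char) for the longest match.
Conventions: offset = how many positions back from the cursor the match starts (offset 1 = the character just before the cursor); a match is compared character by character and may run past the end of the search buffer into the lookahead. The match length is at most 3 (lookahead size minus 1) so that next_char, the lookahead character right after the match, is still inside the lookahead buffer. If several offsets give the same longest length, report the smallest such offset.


Try each offset into the search buffer:
  offset=1 (pos 3, char 'd'): match length 0
  offset=2 (pos 2, char 'c'): match length 0
  offset=3 (pos 1, char 'b'): match length 3
  offset=4 (pos 0, char 'c'): match length 0
Longest match has length 3 at offset 3.
next_char = character at position 4 + 3 = 7 -> 'c'

Best match: offset=3, length=3 (matching 'bcd' starting at position 1)
LZ77 triple: (3, 3, 'c')


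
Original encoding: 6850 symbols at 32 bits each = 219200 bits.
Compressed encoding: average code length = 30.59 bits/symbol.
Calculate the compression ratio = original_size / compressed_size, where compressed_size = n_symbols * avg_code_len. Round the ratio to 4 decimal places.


original_size = n_symbols * orig_bits = 6850 * 32 = 219200 bits
compressed_size = n_symbols * avg_code_len = 6850 * 30.59 = 209541.5 bits
ratio = original_size / compressed_size = 219200 / 209541.5 = 1.0461

Compression ratio = 1.0461


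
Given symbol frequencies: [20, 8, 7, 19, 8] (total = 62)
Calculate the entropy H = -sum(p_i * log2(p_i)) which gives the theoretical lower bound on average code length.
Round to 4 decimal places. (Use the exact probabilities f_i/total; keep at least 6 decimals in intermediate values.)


Per-symbol terms -p_i * log2(p_i) with p_i = f_i/62:
  p = 20/62 = 0.322581: log2(p) = -1.632268, -p*log2(p) = 0.526538
  p = 8/62 = 0.129032: log2(p) = -2.954196, -p*log2(p) = 0.381187
  p = 7/62 = 0.112903: log2(p) = -3.146841, -p*log2(p) = 0.355289
  p = 19/62 = 0.306452: log2(p) = -1.706269, -p*log2(p) = 0.522889
  p = 8/62 = 0.129032: log2(p) = -2.954196, -p*log2(p) = 0.381187
H = 0.526538 + 0.381187 + 0.355289 + 0.522889 + 0.381187 = 2.167090

H = 2.1671 bits/symbol


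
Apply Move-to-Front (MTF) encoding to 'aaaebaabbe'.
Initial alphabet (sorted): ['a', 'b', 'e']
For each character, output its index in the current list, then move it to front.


MTF encoding:
'a': index 0 in ['a', 'b', 'e'] -> ['a', 'b', 'e']
'a': index 0 in ['a', 'b', 'e'] -> ['a', 'b', 'e']
'a': index 0 in ['a', 'b', 'e'] -> ['a', 'b', 'e']
'e': index 2 in ['a', 'b', 'e'] -> ['e', 'a', 'b']
'b': index 2 in ['e', 'a', 'b'] -> ['b', 'e', 'a']
'a': index 2 in ['b', 'e', 'a'] -> ['a', 'b', 'e']
'a': index 0 in ['a', 'b', 'e'] -> ['a', 'b', 'e']
'b': index 1 in ['a', 'b', 'e'] -> ['b', 'a', 'e']
'b': index 0 in ['b', 'a', 'e'] -> ['b', 'a', 'e']
'e': index 2 in ['b', 'a', 'e'] -> ['e', 'b', 'a']


Output: [0, 0, 0, 2, 2, 2, 0, 1, 0, 2]


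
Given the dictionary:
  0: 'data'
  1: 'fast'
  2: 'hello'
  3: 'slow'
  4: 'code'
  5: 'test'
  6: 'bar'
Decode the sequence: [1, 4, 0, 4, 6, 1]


Look up each index in the dictionary:
  1 -> 'fast'
  4 -> 'code'
  0 -> 'data'
  4 -> 'code'
  6 -> 'bar'
  1 -> 'fast'

Decoded: "fast code data code bar fast"


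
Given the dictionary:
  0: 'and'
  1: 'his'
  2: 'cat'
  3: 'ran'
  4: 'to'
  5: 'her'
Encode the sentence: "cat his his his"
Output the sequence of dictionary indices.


Look up each word in the dictionary:
  'cat' -> 2
  'his' -> 1
  'his' -> 1
  'his' -> 1

Encoded: [2, 1, 1, 1]


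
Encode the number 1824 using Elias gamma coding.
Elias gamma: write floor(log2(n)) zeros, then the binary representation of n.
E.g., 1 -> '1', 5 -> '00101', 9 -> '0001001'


num_bits = floor(log2(1824)) + 1 = 11
leading_zeros = num_bits - 1 = 10
binary(1824) = 11100100000

Elias gamma(1824) = '0000000000' + '11100100000' = 000000000011100100000 (21 bits)
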